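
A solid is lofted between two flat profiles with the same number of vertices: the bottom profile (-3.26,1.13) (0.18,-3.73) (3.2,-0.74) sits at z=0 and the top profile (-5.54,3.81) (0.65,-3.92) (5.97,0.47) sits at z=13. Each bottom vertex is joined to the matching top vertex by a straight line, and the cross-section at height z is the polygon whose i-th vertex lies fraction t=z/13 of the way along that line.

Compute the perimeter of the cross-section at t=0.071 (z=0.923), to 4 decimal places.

Perimeter at t=0.071: 17.7681

Cross-section at t=0.071: each vertex is (1-t)·p0[i] + t·p1[i].
  v1: (1-0.071)·(-3.26,1.13) + 0.071·(-5.54,3.81) = (-3.4219,1.3203)
  v2: (1-0.071)·(0.18,-3.73) + 0.071·(0.65,-3.92) = (0.2134,-3.7435)
  v3: (1-0.071)·(3.2,-0.74) + 0.071·(5.97,0.47) = (3.3967,-0.6541)
Perimeter = Σ |v_{i+1} − v_i|:
  edge 1→2: √(3.6352² + -5.0638²) = 6.2335 (running 6.2335)
  edge 2→3: √(3.1833² + 3.0894²) = 4.4360 (running 10.6695)
  edge 3→1: √(-6.8186² + 1.9744²) = 7.0986 (running 17.7681)
Perimeter = 17.7681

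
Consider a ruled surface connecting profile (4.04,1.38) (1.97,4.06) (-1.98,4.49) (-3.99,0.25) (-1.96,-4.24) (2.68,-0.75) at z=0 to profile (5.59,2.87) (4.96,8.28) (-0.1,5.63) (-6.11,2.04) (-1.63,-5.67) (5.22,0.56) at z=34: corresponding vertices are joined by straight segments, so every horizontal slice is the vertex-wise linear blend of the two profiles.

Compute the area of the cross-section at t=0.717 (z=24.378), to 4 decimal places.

Area at t=0.717: 73.0450

Cross-section at t=0.717: each vertex is (1-t)·p0[i] + t·p1[i].
  v1: (1-0.717)·(4.04,1.38) + 0.717·(5.59,2.87) = (5.1513,2.4483)
  v2: (1-0.717)·(1.97,4.06) + 0.717·(4.96,8.28) = (4.1138,7.0857)
  v3: (1-0.717)·(-1.98,4.49) + 0.717·(-0.1,5.63) = (-0.6320,5.3074)
  v4: (1-0.717)·(-3.99,0.25) + 0.717·(-6.11,2.04) = (-5.5100,1.5334)
  v5: (1-0.717)·(-1.96,-4.24) + 0.717·(-1.63,-5.67) = (-1.7234,-5.2653)
  v6: (1-0.717)·(2.68,-0.75) + 0.717·(5.22,0.56) = (4.5012,0.1893)
Shoelace sum Σ(x_i·y_{i+1} − x_{i+1}·y_i):
  i=1: 5.1513·7.0857 − 4.1138·2.4483 = +26.4291 (running +26.4291)
  i=2: 4.1138·5.3074 − -0.6320·7.0857 = +26.3121 (running +52.7412)
  i=3: -0.6320·1.5334 − -5.5100·5.3074 = +28.2747 (running +81.0159)
  i=4: -5.5100·-5.2653 − -1.7234·1.5334 = +31.6548 (running +112.6707)
  i=5: -1.7234·0.1893 − 4.5012·-5.2653 = +23.3739 (running +136.0446)
  i=6: 4.5012·2.4483 − 5.1513·0.1893 = +10.0454 (running +146.0900)
Area = |Σ|/2 = |146.0900|/2 = 73.0450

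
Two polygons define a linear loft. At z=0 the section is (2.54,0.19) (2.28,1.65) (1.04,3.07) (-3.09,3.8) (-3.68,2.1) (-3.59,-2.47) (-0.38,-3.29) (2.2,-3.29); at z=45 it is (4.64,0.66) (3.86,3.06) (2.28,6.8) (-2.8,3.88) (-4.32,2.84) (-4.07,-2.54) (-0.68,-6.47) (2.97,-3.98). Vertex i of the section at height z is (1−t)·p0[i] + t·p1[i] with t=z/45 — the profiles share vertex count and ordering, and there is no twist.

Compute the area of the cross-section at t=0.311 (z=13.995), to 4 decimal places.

Area at t=0.311: 48.8896

Cross-section at t=0.311: each vertex is (1-t)·p0[i] + t·p1[i].
  v1: (1-0.311)·(2.54,0.19) + 0.311·(4.64,0.66) = (3.1931,0.3362)
  v2: (1-0.311)·(2.28,1.65) + 0.311·(3.86,3.06) = (2.7714,2.0885)
  v3: (1-0.311)·(1.04,3.07) + 0.311·(2.28,6.8) = (1.4256,4.2300)
  v4: (1-0.311)·(-3.09,3.8) + 0.311·(-2.8,3.88) = (-2.9998,3.8249)
  v5: (1-0.311)·(-3.68,2.1) + 0.311·(-4.32,2.84) = (-3.8790,2.3301)
  v6: (1-0.311)·(-3.59,-2.47) + 0.311·(-4.07,-2.54) = (-3.7393,-2.4918)
  v7: (1-0.311)·(-0.38,-3.29) + 0.311·(-0.68,-6.47) = (-0.4733,-4.2790)
  v8: (1-0.311)·(2.2,-3.29) + 0.311·(2.97,-3.98) = (2.4395,-3.5046)
Shoelace sum Σ(x_i·y_{i+1} − x_{i+1}·y_i):
  i=1: 3.1931·2.0885 − 2.7714·0.3362 = +5.7372 (running +5.7372)
  i=2: 2.7714·4.2300 − 1.4256·2.0885 = +8.7456 (running +14.4827)
  i=3: 1.4256·3.8249 − -2.9998·4.2300 = +18.1422 (running +32.6249)
  i=4: -2.9998·2.3301 − -3.8790·3.8249 = +7.8469 (running +40.4718)
  i=5: -3.8790·-2.4918 − -3.7393·2.3301 = +18.3787 (running +58.8505)
  i=6: -3.7393·-4.2790 − -0.4733·-2.4918 = +14.8209 (running +73.6715)
  i=7: -0.4733·-3.5046 − 2.4395·-4.2790 = +12.0972 (running +85.7686)
  i=8: 2.4395·0.3362 − 3.1931·-3.5046 = +12.0106 (running +97.7792)
Area = |Σ|/2 = |97.7792|/2 = 48.8896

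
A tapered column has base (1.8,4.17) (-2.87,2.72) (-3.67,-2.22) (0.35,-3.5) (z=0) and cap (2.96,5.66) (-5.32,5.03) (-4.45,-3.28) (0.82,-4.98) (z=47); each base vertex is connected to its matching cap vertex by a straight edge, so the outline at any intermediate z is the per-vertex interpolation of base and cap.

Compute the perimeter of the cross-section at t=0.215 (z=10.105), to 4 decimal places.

Perimeter at t=0.215: 24.2380

Cross-section at t=0.215: each vertex is (1-t)·p0[i] + t·p1[i].
  v1: (1-0.215)·(1.8,4.17) + 0.215·(2.96,5.66) = (2.0494,4.4904)
  v2: (1-0.215)·(-2.87,2.72) + 0.215·(-5.32,5.03) = (-3.3968,3.2167)
  v3: (1-0.215)·(-3.67,-2.22) + 0.215·(-4.45,-3.28) = (-3.8377,-2.4479)
  v4: (1-0.215)·(0.35,-3.5) + 0.215·(0.82,-4.98) = (0.4510,-3.8182)
Perimeter = Σ |v_{i+1} − v_i|:
  edge 1→2: √(-5.4462² + -1.2737²) = 5.5931 (running 5.5931)
  edge 2→3: √(-0.4409² + -5.6646²) = 5.6817 (running 11.2748)
  edge 3→4: √(4.2888² + -1.3703²) = 4.5023 (running 15.7771)
  edge 4→1: √(1.5983² + 8.3086²) = 8.4609 (running 24.2380)
Perimeter = 24.2380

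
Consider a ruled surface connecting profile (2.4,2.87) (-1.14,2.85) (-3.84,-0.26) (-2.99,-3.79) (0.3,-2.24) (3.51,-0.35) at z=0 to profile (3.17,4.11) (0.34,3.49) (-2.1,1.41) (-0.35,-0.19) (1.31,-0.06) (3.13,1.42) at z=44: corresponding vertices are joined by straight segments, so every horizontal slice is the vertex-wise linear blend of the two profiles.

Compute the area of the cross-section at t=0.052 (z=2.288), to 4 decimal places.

Cross-section at t=0.052: each vertex is (1-t)·p0[i] + t·p1[i].
  v1: (1-0.052)·(2.4,2.87) + 0.052·(3.17,4.11) = (2.4400,2.9345)
  v2: (1-0.052)·(-1.14,2.85) + 0.052·(0.34,3.49) = (-1.0630,2.8833)
  v3: (1-0.052)·(-3.84,-0.26) + 0.052·(-2.1,1.41) = (-3.7495,-0.1732)
  v4: (1-0.052)·(-2.99,-3.79) + 0.052·(-0.35,-0.19) = (-2.8527,-3.6028)
  v5: (1-0.052)·(0.3,-2.24) + 0.052·(1.31,-0.06) = (0.3525,-2.1266)
  v6: (1-0.052)·(3.51,-0.35) + 0.052·(3.13,1.42) = (3.4902,-0.2580)
Shoelace sum Σ(x_i·y_{i+1} − x_{i+1}·y_i):
  i=1: 2.4400·2.8833 − -1.0630·2.9345 = +10.1548 (running +10.1548)
  i=2: -1.0630·-0.1732 − -3.7495·2.8833 = +10.9950 (running +21.1498)
  i=3: -3.7495·-3.6028 − -2.8527·-0.1732 = +13.0148 (running +34.1646)
  i=4: -2.8527·-2.1266 − 0.3525·-3.6028 = +7.3368 (running +41.5013)
  i=5: 0.3525·-0.2580 − 3.4902·-2.1266 = +7.3315 (running +48.8329)
  i=6: 3.4902·2.9345 − 2.4400·-0.2580 = +10.8715 (running +59.7044)
Area = |Σ|/2 = |59.7044|/2 = 29.8522

Area at t=0.052: 29.8522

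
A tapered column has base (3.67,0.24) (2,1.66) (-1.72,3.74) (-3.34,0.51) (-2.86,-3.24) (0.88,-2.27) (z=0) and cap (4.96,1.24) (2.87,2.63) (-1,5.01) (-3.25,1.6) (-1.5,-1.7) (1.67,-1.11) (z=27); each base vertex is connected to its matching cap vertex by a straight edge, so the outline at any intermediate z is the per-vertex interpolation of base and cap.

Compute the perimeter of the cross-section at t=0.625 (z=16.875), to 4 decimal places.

Perimeter at t=0.625: 21.8121

Cross-section at t=0.625: each vertex is (1-t)·p0[i] + t·p1[i].
  v1: (1-0.625)·(3.67,0.24) + 0.625·(4.96,1.24) = (4.4763,0.8650)
  v2: (1-0.625)·(2,1.66) + 0.625·(2.87,2.63) = (2.5438,2.2662)
  v3: (1-0.625)·(-1.72,3.74) + 0.625·(-1,5.01) = (-1.2700,4.5337)
  v4: (1-0.625)·(-3.34,0.51) + 0.625·(-3.25,1.6) = (-3.2837,1.1912)
  v5: (1-0.625)·(-2.86,-3.24) + 0.625·(-1.5,-1.7) = (-2.0100,-2.2775)
  v6: (1-0.625)·(0.88,-2.27) + 0.625·(1.67,-1.11) = (1.3738,-1.5450)
Perimeter = Σ |v_{i+1} − v_i|:
  edge 1→2: √(-1.9325² + 1.4012²) = 2.3871 (running 2.3871)
  edge 2→3: √(-3.8138² + 2.2675²) = 4.4369 (running 6.8240)
  edge 3→4: √(-2.0137² + -3.3425²) = 3.9022 (running 10.7262)
  edge 4→5: √(1.2738² + -3.4688²) = 3.6952 (running 14.4214)
  edge 5→6: √(3.3838² + 0.7325²) = 3.4621 (running 17.8836)
  edge 6→1: √(3.1025² + 2.4100²) = 3.9286 (running 21.8121)
Perimeter = 21.8121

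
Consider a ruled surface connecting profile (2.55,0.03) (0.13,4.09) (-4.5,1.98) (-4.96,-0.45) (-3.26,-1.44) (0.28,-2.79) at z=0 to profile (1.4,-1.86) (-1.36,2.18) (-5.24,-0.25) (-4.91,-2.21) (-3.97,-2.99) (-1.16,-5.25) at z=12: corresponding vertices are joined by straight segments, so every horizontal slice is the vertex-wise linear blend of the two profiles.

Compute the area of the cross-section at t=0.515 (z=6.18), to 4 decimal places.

Cross-section at t=0.515: each vertex is (1-t)·p0[i] + t·p1[i].
  v1: (1-0.515)·(2.55,0.03) + 0.515·(1.4,-1.86) = (1.9577,-0.9434)
  v2: (1-0.515)·(0.13,4.09) + 0.515·(-1.36,2.18) = (-0.6374,3.1063)
  v3: (1-0.515)·(-4.5,1.98) + 0.515·(-5.24,-0.25) = (-4.8811,0.8315)
  v4: (1-0.515)·(-4.96,-0.45) + 0.515·(-4.91,-2.21) = (-4.9343,-1.3564)
  v5: (1-0.515)·(-3.26,-1.44) + 0.515·(-3.97,-2.99) = (-3.6257,-2.2382)
  v6: (1-0.515)·(0.28,-2.79) + 0.515·(-1.16,-5.25) = (-0.4616,-4.0569)
Shoelace sum Σ(x_i·y_{i+1} − x_{i+1}·y_i):
  i=1: 1.9577·3.1063 − -0.6374·-0.9434 = +5.4802 (running +5.4802)
  i=2: -0.6374·0.8315 − -4.8811·3.1063 = +14.6324 (running +20.1126)
  i=3: -4.8811·-1.3564 − -4.9343·0.8315 = +10.7238 (running +30.8364)
  i=4: -4.9343·-2.2382 − -3.6257·-1.3564 = +6.1263 (running +36.9627)
  i=5: -3.6257·-4.0569 − -0.4616·-2.2382 = +13.6757 (running +50.6384)
  i=6: -0.4616·-0.9434 − 1.9577·-4.0569 = +8.3778 (running +59.0163)
Area = |Σ|/2 = |59.0163|/2 = 29.5081

Area at t=0.515: 29.5081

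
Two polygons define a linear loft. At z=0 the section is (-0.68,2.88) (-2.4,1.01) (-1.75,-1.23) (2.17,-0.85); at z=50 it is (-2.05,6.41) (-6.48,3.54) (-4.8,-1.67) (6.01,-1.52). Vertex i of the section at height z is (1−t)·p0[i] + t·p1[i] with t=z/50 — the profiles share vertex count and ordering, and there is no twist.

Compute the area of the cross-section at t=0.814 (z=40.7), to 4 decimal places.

Cross-section at t=0.814: each vertex is (1-t)·p0[i] + t·p1[i].
  v1: (1-0.814)·(-0.68,2.88) + 0.814·(-2.05,6.41) = (-1.7952,5.7534)
  v2: (1-0.814)·(-2.4,1.01) + 0.814·(-6.48,3.54) = (-5.7211,3.0694)
  v3: (1-0.814)·(-1.75,-1.23) + 0.814·(-4.8,-1.67) = (-4.2327,-1.5882)
  v4: (1-0.814)·(2.17,-0.85) + 0.814·(6.01,-1.52) = (5.2958,-1.3954)
Shoelace sum Σ(x_i·y_{i+1} − x_{i+1}·y_i):
  i=1: -1.7952·3.0694 − -5.7211·5.7534 = +27.4058 (running +27.4058)
  i=2: -5.7211·-1.5882 − -4.2327·3.0694 = +22.0780 (running +49.4838)
  i=3: -4.2327·-1.3954 − 5.2958·-1.5882 = +14.3167 (running +63.8006)
  i=4: 5.2958·5.7534 − -1.7952·-1.3954 = +27.9638 (running +91.7643)
Area = |Σ|/2 = |91.7643|/2 = 45.8822

Area at t=0.814: 45.8822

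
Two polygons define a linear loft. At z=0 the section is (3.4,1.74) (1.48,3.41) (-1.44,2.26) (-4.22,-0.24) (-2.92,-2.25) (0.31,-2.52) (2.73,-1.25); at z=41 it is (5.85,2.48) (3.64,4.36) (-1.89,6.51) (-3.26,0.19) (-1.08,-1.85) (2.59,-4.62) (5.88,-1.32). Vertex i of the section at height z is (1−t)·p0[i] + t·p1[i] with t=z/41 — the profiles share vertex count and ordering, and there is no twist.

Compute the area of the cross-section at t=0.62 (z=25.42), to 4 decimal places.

Cross-section at t=0.62: each vertex is (1-t)·p0[i] + t·p1[i].
  v1: (1-0.62)·(3.4,1.74) + 0.62·(5.85,2.48) = (4.9190,2.1988)
  v2: (1-0.62)·(1.48,3.41) + 0.62·(3.64,4.36) = (2.8192,3.9990)
  v3: (1-0.62)·(-1.44,2.26) + 0.62·(-1.89,6.51) = (-1.7190,4.8950)
  v4: (1-0.62)·(-4.22,-0.24) + 0.62·(-3.26,0.19) = (-3.6248,0.0266)
  v5: (1-0.62)·(-2.92,-2.25) + 0.62·(-1.08,-1.85) = (-1.7792,-2.0020)
  v6: (1-0.62)·(0.31,-2.52) + 0.62·(2.59,-4.62) = (1.7236,-3.8220)
  v7: (1-0.62)·(2.73,-1.25) + 0.62·(5.88,-1.32) = (4.6830,-1.2934)
Shoelace sum Σ(x_i·y_{i+1} − x_{i+1}·y_i):
  i=1: 4.9190·3.9990 − 2.8192·2.1988 = +13.4722 (running +13.4722)
  i=2: 2.8192·4.8950 − -1.7190·3.9990 = +20.6743 (running +34.1465)
  i=3: -1.7190·0.0266 − -3.6248·4.8950 = +17.6977 (running +51.8442)
  i=4: -3.6248·-2.0020 − -1.7792·0.0266 = +7.3042 (running +59.1483)
  i=5: -1.7792·-3.8220 − 1.7236·-2.0020 = +10.2507 (running +69.3991)
  i=6: 1.7236·-1.2934 − 4.6830·-3.8220 = +15.6691 (running +85.0682)
  i=7: 4.6830·2.1988 − 4.9190·-1.2934 = +16.6592 (running +101.7274)
Area = |Σ|/2 = |101.7274|/2 = 50.8637

Area at t=0.62: 50.8637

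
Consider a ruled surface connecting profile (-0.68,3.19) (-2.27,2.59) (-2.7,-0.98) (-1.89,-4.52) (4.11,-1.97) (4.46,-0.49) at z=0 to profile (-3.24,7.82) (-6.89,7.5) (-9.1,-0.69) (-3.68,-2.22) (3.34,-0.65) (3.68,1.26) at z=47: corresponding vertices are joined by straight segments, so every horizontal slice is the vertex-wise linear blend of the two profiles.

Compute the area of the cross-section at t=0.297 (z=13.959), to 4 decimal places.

Cross-section at t=0.297: each vertex is (1-t)·p0[i] + t·p1[i].
  v1: (1-0.297)·(-0.68,3.19) + 0.297·(-3.24,7.82) = (-1.4403,4.5651)
  v2: (1-0.297)·(-2.27,2.59) + 0.297·(-6.89,7.5) = (-3.6421,4.0483)
  v3: (1-0.297)·(-2.7,-0.98) + 0.297·(-9.1,-0.69) = (-4.6008,-0.8939)
  v4: (1-0.297)·(-1.89,-4.52) + 0.297·(-3.68,-2.22) = (-2.4216,-3.8369)
  v5: (1-0.297)·(4.11,-1.97) + 0.297·(3.34,-0.65) = (3.8813,-1.5780)
  v6: (1-0.297)·(4.46,-0.49) + 0.297·(3.68,1.26) = (4.2283,0.0297)
Shoelace sum Σ(x_i·y_{i+1} − x_{i+1}·y_i):
  i=1: -1.4403·4.0483 − -3.6421·4.5651 = +10.7960 (running +10.7960)
  i=2: -3.6421·-0.8939 − -4.6008·4.0483 = +21.8809 (running +32.6768)
  i=3: -4.6008·-3.8369 − -2.4216·-0.8939 = +15.4882 (running +48.1650)
  i=4: -2.4216·-1.5780 − 3.8813·-3.8369 = +18.7134 (running +66.8785)
  i=5: 3.8813·0.0297 − 4.2283·-1.5780 = +6.7876 (running +73.6661)
  i=6: 4.2283·4.5651 − -1.4403·0.0297 = +19.3457 (running +93.0118)
Area = |Σ|/2 = |93.0118|/2 = 46.5059

Area at t=0.297: 46.5059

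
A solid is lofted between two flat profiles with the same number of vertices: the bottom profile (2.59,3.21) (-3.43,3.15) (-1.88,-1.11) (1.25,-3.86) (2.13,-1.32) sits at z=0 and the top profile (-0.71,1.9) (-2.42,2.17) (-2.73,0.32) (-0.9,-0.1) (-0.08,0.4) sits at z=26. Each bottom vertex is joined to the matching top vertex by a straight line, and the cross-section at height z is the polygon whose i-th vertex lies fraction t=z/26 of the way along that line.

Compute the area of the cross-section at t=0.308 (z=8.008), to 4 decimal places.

Area at t=0.308: 18.1834

Cross-section at t=0.308: each vertex is (1-t)·p0[i] + t·p1[i].
  v1: (1-0.308)·(2.59,3.21) + 0.308·(-0.71,1.9) = (1.5736,2.8065)
  v2: (1-0.308)·(-3.43,3.15) + 0.308·(-2.42,2.17) = (-3.1189,2.8482)
  v3: (1-0.308)·(-1.88,-1.11) + 0.308·(-2.73,0.32) = (-2.1418,-0.6696)
  v4: (1-0.308)·(1.25,-3.86) + 0.308·(-0.9,-0.1) = (0.5878,-2.7019)
  v5: (1-0.308)·(2.13,-1.32) + 0.308·(-0.08,0.4) = (1.4493,-0.7902)
Shoelace sum Σ(x_i·y_{i+1} − x_{i+1}·y_i):
  i=1: 1.5736·2.8482 − -3.1189·2.8065 = +13.2352 (running +13.2352)
  i=2: -3.1189·-0.6696 − -2.1418·2.8482 = +8.1885 (running +21.4237)
  i=3: -2.1418·-2.7019 − 0.5878·-0.6696 = +6.1805 (running +27.6042)
  i=4: 0.5878·-0.7902 − 1.4493·-2.7019 = +3.4514 (running +31.0557)
  i=5: 1.4493·2.8065 − 1.5736·-0.7902 = +5.3111 (running +36.3667)
Area = |Σ|/2 = |36.3667|/2 = 18.1834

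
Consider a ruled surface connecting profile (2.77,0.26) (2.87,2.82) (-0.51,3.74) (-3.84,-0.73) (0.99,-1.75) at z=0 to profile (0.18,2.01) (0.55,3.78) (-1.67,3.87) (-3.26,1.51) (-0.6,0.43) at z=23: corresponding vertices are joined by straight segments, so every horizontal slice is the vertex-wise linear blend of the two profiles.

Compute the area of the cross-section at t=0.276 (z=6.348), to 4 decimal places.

Area at t=0.276: 18.3540

Cross-section at t=0.276: each vertex is (1-t)·p0[i] + t·p1[i].
  v1: (1-0.276)·(2.77,0.26) + 0.276·(0.18,2.01) = (2.0552,0.7430)
  v2: (1-0.276)·(2.87,2.82) + 0.276·(0.55,3.78) = (2.2297,3.0850)
  v3: (1-0.276)·(-0.51,3.74) + 0.276·(-1.67,3.87) = (-0.8302,3.7759)
  v4: (1-0.276)·(-3.84,-0.73) + 0.276·(-3.26,1.51) = (-3.6799,-0.1118)
  v5: (1-0.276)·(0.99,-1.75) + 0.276·(-0.6,0.43) = (0.5512,-1.1483)
Shoelace sum Σ(x_i·y_{i+1} − x_{i+1}·y_i):
  i=1: 2.0552·3.0850 − 2.2297·0.7430 = +4.6834 (running +4.6834)
  i=2: 2.2297·3.7759 − -0.8302·3.0850 = +10.9800 (running +15.6634)
  i=3: -0.8302·-0.1118 − -3.6799·3.7759 = +13.9877 (running +29.6512)
  i=4: -3.6799·-1.1483 − 0.5512·-0.1118 = +4.2873 (running +33.9385)
  i=5: 0.5512·0.7430 − 2.0552·-1.1483 = +2.7695 (running +36.7080)
Area = |Σ|/2 = |36.7080|/2 = 18.3540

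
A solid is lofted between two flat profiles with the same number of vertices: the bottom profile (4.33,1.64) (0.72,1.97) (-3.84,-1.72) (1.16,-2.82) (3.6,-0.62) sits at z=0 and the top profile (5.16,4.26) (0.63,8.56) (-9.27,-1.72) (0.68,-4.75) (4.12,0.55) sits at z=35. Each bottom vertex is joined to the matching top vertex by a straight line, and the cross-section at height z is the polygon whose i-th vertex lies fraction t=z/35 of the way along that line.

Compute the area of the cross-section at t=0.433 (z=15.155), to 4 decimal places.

Area at t=0.433: 49.3561

Cross-section at t=0.433: each vertex is (1-t)·p0[i] + t·p1[i].
  v1: (1-0.433)·(4.33,1.64) + 0.433·(5.16,4.26) = (4.6894,2.7745)
  v2: (1-0.433)·(0.72,1.97) + 0.433·(0.63,8.56) = (0.6810,4.8235)
  v3: (1-0.433)·(-3.84,-1.72) + 0.433·(-9.27,-1.72) = (-6.1912,-1.7200)
  v4: (1-0.433)·(1.16,-2.82) + 0.433·(0.68,-4.75) = (0.9522,-3.6557)
  v5: (1-0.433)·(3.6,-0.62) + 0.433·(4.12,0.55) = (3.8252,-0.1134)
Shoelace sum Σ(x_i·y_{i+1} − x_{i+1}·y_i):
  i=1: 4.6894·4.8235 − 0.6810·2.7745 = +20.7296 (running +20.7296)
  i=2: 0.6810·-1.7200 − -6.1912·4.8235 = +28.6916 (running +49.4213)
  i=3: -6.1912·-3.6557 − 0.9522·-1.7200 = +24.2708 (running +73.6921)
  i=4: 0.9522·-0.1134 − 3.8252·-3.6557 = +13.8756 (running +87.5677)
  i=5: 3.8252·2.7745 − 4.6894·-0.1134 = +11.1445 (running +98.7122)
Area = |Σ|/2 = |98.7122|/2 = 49.3561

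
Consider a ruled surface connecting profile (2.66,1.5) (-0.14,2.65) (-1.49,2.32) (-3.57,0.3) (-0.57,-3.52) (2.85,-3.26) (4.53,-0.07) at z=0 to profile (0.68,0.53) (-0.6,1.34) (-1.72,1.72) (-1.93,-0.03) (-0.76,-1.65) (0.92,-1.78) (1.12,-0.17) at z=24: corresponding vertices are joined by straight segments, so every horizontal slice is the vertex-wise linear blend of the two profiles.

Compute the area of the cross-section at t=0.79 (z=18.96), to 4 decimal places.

Cross-section at t=0.79: each vertex is (1-t)·p0[i] + t·p1[i].
  v1: (1-0.79)·(2.66,1.5) + 0.79·(0.68,0.53) = (1.0958,0.7337)
  v2: (1-0.79)·(-0.14,2.65) + 0.79·(-0.6,1.34) = (-0.5034,1.6151)
  v3: (1-0.79)·(-1.49,2.32) + 0.79·(-1.72,1.72) = (-1.6717,1.8460)
  v4: (1-0.79)·(-3.57,0.3) + 0.79·(-1.93,-0.03) = (-2.2744,0.0393)
  v5: (1-0.79)·(-0.57,-3.52) + 0.79·(-0.76,-1.65) = (-0.7201,-2.0427)
  v6: (1-0.79)·(2.85,-3.26) + 0.79·(0.92,-1.78) = (1.3253,-2.0908)
  v7: (1-0.79)·(4.53,-0.07) + 0.79·(1.12,-0.17) = (1.8361,-0.1490)
Shoelace sum Σ(x_i·y_{i+1} − x_{i+1}·y_i):
  i=1: 1.0958·1.6151 − -0.5034·0.7337 = +2.1392 (running +2.1392)
  i=2: -0.5034·1.8460 − -1.6717·1.6151 = +1.7707 (running +3.9099)
  i=3: -1.6717·0.0393 − -2.2744·1.8460 = +4.1328 (running +8.0427)
  i=4: -2.2744·-2.0427 − -0.7201·0.0393 = +4.6742 (running +12.7169)
  i=5: -0.7201·-2.0908 − 1.3253·-2.0427 = +4.2128 (running +16.9297)
  i=6: 1.3253·-0.1490 − 1.8361·-2.0908 = +3.6414 (running +20.5711)
  i=7: 1.8361·0.7337 − 1.0958·-0.1490 = +1.5104 (running +22.0816)
Area = |Σ|/2 = |22.0816|/2 = 11.0408

Area at t=0.79: 11.0408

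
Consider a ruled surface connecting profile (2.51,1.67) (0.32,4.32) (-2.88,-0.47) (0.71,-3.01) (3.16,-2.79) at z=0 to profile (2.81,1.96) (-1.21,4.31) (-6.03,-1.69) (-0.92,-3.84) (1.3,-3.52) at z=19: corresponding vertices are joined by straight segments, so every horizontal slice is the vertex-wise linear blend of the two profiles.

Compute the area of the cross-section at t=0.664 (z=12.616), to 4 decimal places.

Area at t=0.664: 36.5382

Cross-section at t=0.664: each vertex is (1-t)·p0[i] + t·p1[i].
  v1: (1-0.664)·(2.51,1.67) + 0.664·(2.81,1.96) = (2.7092,1.8626)
  v2: (1-0.664)·(0.32,4.32) + 0.664·(-1.21,4.31) = (-0.6959,4.3134)
  v3: (1-0.664)·(-2.88,-0.47) + 0.664·(-6.03,-1.69) = (-4.9716,-1.2801)
  v4: (1-0.664)·(0.71,-3.01) + 0.664·(-0.92,-3.84) = (-0.3723,-3.5611)
  v5: (1-0.664)·(3.16,-2.79) + 0.664·(1.3,-3.52) = (1.9250,-3.2747)
Shoelace sum Σ(x_i·y_{i+1} − x_{i+1}·y_i):
  i=1: 2.7092·4.3134 − -0.6959·1.8626 = +12.9819 (running +12.9819)
  i=2: -0.6959·-1.2801 − -4.9716·4.3134 = +22.3351 (running +35.3171)
  i=3: -4.9716·-3.5611 − -0.3723·-1.2801 = +17.2279 (running +52.5449)
  i=4: -0.3723·-3.2747 − 1.9250·-3.5611 = +8.0743 (running +60.6192)
  i=5: 1.9250·1.8626 − 2.7092·-3.2747 = +12.4572 (running +73.0764)
Area = |Σ|/2 = |73.0764|/2 = 36.5382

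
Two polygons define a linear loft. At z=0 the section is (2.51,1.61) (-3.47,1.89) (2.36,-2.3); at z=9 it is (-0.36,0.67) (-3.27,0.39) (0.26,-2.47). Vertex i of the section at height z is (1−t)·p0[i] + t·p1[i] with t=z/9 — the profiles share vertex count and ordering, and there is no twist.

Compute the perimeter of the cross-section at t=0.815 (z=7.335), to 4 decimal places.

Perimeter at t=0.815: 11.8287

Cross-section at t=0.815: each vertex is (1-t)·p0[i] + t·p1[i].
  v1: (1-0.815)·(2.51,1.61) + 0.815·(-0.36,0.67) = (0.1710,0.8439)
  v2: (1-0.815)·(-3.47,1.89) + 0.815·(-3.27,0.39) = (-3.3070,0.6675)
  v3: (1-0.815)·(2.36,-2.3) + 0.815·(0.26,-2.47) = (0.6485,-2.4386)
Perimeter = Σ |v_{i+1} − v_i|:
  edge 1→2: √(-3.4780² + -0.1764²) = 3.4824 (running 3.4824)
  edge 2→3: √(3.9555² + -3.1061²) = 5.0293 (running 8.5117)
  edge 3→1: √(-0.4775² + 3.2825²) = 3.3170 (running 11.8287)
Perimeter = 11.8287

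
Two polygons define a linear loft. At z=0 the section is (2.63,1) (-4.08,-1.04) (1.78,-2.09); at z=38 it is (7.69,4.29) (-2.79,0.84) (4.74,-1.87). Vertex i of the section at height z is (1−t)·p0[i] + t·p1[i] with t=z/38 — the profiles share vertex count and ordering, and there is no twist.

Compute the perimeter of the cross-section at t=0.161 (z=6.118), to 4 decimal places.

Perimeter at t=0.161: 17.7050

Cross-section at t=0.161: each vertex is (1-t)·p0[i] + t·p1[i].
  v1: (1-0.161)·(2.63,1) + 0.161·(7.69,4.29) = (3.4447,1.5297)
  v2: (1-0.161)·(-4.08,-1.04) + 0.161·(-2.79,0.84) = (-3.8723,-0.7373)
  v3: (1-0.161)·(1.78,-2.09) + 0.161·(4.74,-1.87) = (2.2566,-2.0546)
Perimeter = Σ |v_{i+1} − v_i|:
  edge 1→2: √(-7.3170² + -2.2670²) = 7.6601 (running 7.6601)
  edge 2→3: √(6.1289² + -1.3173²) = 6.2688 (running 13.9289)
  edge 3→1: √(1.1881² + 3.5843²) = 3.7761 (running 17.7050)
Perimeter = 17.7050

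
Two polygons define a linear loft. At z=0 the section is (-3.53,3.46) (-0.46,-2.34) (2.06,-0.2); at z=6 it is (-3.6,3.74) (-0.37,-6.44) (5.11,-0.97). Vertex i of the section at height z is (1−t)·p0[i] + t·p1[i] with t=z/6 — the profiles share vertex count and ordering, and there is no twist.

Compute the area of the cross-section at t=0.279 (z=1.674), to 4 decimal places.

Cross-section at t=0.279: each vertex is (1-t)·p0[i] + t·p1[i].
  v1: (1-0.279)·(-3.53,3.46) + 0.279·(-3.6,3.74) = (-3.5495,3.5381)
  v2: (1-0.279)·(-0.46,-2.34) + 0.279·(-0.37,-6.44) = (-0.4349,-3.4839)
  v3: (1-0.279)·(2.06,-0.2) + 0.279·(5.11,-0.97) = (2.9110,-0.4148)
Shoelace sum Σ(x_i·y_{i+1} − x_{i+1}·y_i):
  i=1: -3.5495·-3.4839 − -0.4349·3.5381 = +13.9049 (running +13.9049)
  i=2: -0.4349·-0.4148 − 2.9110·-3.4839 = +10.3219 (running +24.2268)
  i=3: 2.9110·3.5381 − -3.5495·-0.4148 = +8.8268 (running +33.0536)
Area = |Σ|/2 = |33.0536|/2 = 16.5268

Area at t=0.279: 16.5268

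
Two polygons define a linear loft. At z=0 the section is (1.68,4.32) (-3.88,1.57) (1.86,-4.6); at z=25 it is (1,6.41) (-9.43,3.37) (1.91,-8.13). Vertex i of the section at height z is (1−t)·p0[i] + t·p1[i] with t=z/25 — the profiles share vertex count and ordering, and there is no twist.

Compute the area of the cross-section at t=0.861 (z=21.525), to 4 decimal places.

Cross-section at t=0.861: each vertex is (1-t)·p0[i] + t·p1[i].
  v1: (1-0.861)·(1.68,4.32) + 0.861·(1,6.41) = (1.0945,6.1195)
  v2: (1-0.861)·(-3.88,1.57) + 0.861·(-9.43,3.37) = (-8.6585,3.1198)
  v3: (1-0.861)·(1.86,-4.6) + 0.861·(1.91,-8.13) = (1.9030,-7.6393)
Shoelace sum Σ(x_i·y_{i+1} − x_{i+1}·y_i):
  i=1: 1.0945·3.1198 − -8.6585·6.1195 = +56.4006 (running +56.4006)
  i=2: -8.6585·-7.6393 − 1.9030·3.1198 = +60.2084 (running +116.6090)
  i=3: 1.9030·6.1195 − 1.0945·-7.6393 = +20.0071 (running +136.6161)
Area = |Σ|/2 = |136.6161|/2 = 68.3080

Area at t=0.861: 68.3080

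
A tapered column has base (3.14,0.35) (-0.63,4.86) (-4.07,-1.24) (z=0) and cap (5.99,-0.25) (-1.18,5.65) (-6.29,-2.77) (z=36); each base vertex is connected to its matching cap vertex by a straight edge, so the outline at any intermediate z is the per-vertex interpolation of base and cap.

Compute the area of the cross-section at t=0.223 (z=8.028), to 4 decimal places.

Cross-section at t=0.223: each vertex is (1-t)·p0[i] + t·p1[i].
  v1: (1-0.223)·(3.14,0.35) + 0.223·(5.99,-0.25) = (3.7756,0.2162)
  v2: (1-0.223)·(-0.63,4.86) + 0.223·(-1.18,5.65) = (-0.7527,5.0362)
  v3: (1-0.223)·(-4.07,-1.24) + 0.223·(-6.29,-2.77) = (-4.5651,-1.5812)
Shoelace sum Σ(x_i·y_{i+1} − x_{i+1}·y_i):
  i=1: 3.7756·5.0362 − -0.7527·0.2162 = +19.1770 (running +19.1770)
  i=2: -0.7527·-1.5812 − -4.5651·5.0362 = +24.1805 (running +43.3575)
  i=3: -4.5651·0.2162 − 3.7756·-1.5812 = +4.9829 (running +48.3404)
Area = |Σ|/2 = |48.3404|/2 = 24.1702

Area at t=0.223: 24.1702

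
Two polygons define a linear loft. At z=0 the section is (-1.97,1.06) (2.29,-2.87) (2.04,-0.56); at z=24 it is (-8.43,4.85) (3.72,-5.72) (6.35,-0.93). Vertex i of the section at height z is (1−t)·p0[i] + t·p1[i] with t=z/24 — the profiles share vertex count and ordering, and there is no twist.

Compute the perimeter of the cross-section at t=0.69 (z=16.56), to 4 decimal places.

Cross-section at t=0.69: each vertex is (1-t)·p0[i] + t·p1[i].
  v1: (1-0.69)·(-1.97,1.06) + 0.69·(-8.43,4.85) = (-6.4274,3.6751)
  v2: (1-0.69)·(2.29,-2.87) + 0.69·(3.72,-5.72) = (3.2767,-4.8365)
  v3: (1-0.69)·(2.04,-0.56) + 0.69·(6.35,-0.93) = (5.0139,-0.8153)
Perimeter = Σ |v_{i+1} − v_i|:
  edge 1→2: √(9.7041² + -8.5116²) = 12.9080 (running 12.9080)
  edge 2→3: √(1.7372² + 4.0212²) = 4.3804 (running 17.2884)
  edge 3→1: √(-11.4413² + 4.4904²) = 12.2909 (running 29.5794)
Perimeter = 29.5794

Perimeter at t=0.69: 29.5794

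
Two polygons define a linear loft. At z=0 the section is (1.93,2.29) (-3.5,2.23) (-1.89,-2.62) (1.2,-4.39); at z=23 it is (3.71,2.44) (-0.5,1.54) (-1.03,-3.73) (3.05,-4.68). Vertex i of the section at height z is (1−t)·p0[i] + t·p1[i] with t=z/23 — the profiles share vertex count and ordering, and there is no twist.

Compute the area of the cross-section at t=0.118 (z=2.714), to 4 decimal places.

Area at t=0.118: 24.4555

Cross-section at t=0.118: each vertex is (1-t)·p0[i] + t·p1[i].
  v1: (1-0.118)·(1.93,2.29) + 0.118·(3.71,2.44) = (2.1400,2.3077)
  v2: (1-0.118)·(-3.5,2.23) + 0.118·(-0.5,1.54) = (-3.1460,2.1486)
  v3: (1-0.118)·(-1.89,-2.62) + 0.118·(-1.03,-3.73) = (-1.7885,-2.7510)
  v4: (1-0.118)·(1.2,-4.39) + 0.118·(3.05,-4.68) = (1.4183,-4.4242)
Shoelace sum Σ(x_i·y_{i+1} − x_{i+1}·y_i):
  i=1: 2.1400·2.1486 − -3.1460·2.3077 = +11.8581 (running +11.8581)
  i=2: -3.1460·-2.7510 − -1.7885·2.1486 = +12.4974 (running +24.3554)
  i=3: -1.7885·-4.4242 − 1.4183·-2.7510 = +11.8145 (running +36.1700)
  i=4: 1.4183·2.3077 − 2.1400·-4.4242 = +12.7410 (running +48.9110)
Area = |Σ|/2 = |48.9110|/2 = 24.4555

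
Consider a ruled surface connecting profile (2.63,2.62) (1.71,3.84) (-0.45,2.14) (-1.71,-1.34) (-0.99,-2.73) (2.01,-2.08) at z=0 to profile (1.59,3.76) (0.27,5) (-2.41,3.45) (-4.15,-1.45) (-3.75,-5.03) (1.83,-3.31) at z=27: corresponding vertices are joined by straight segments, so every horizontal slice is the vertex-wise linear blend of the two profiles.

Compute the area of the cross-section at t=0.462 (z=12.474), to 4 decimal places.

Cross-section at t=0.462: each vertex is (1-t)·p0[i] + t·p1[i].
  v1: (1-0.462)·(2.63,2.62) + 0.462·(1.59,3.76) = (2.1495,3.1467)
  v2: (1-0.462)·(1.71,3.84) + 0.462·(0.27,5) = (1.0447,4.3759)
  v3: (1-0.462)·(-0.45,2.14) + 0.462·(-2.41,3.45) = (-1.3555,2.7452)
  v4: (1-0.462)·(-1.71,-1.34) + 0.462·(-4.15,-1.45) = (-2.8373,-1.3908)
  v5: (1-0.462)·(-0.99,-2.73) + 0.462·(-3.75,-5.03) = (-2.2651,-3.7926)
  v6: (1-0.462)·(2.01,-2.08) + 0.462·(1.83,-3.31) = (1.9268,-2.6483)
Shoelace sum Σ(x_i·y_{i+1} − x_{i+1}·y_i):
  i=1: 2.1495·4.3759 − 1.0447·3.1467 = +6.1187 (running +6.1187)
  i=2: 1.0447·2.7452 − -1.3555·4.3759 = +8.7996 (running +14.9184)
  i=3: -1.3555·-1.3908 − -2.8373·2.7452 = +9.6742 (running +24.5926)
  i=4: -2.8373·-3.7926 − -2.2651·-1.3908 = +7.6103 (running +32.2029)
  i=5: -2.2651·-2.6483 − 1.9268·-3.7926 = +13.3064 (running +45.5093)
  i=6: 1.9268·3.1467 − 2.1495·-2.6483 = +11.7556 (running +57.2649)
Area = |Σ|/2 = |57.2649|/2 = 28.6324

Area at t=0.462: 28.6324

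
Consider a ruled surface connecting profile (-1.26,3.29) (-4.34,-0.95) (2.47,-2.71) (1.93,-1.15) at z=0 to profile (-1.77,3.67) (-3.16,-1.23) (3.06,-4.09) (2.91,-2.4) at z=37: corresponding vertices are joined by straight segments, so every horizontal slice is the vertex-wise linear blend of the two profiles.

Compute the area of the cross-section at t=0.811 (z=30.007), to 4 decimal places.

Area at t=0.811: 20.4022

Cross-section at t=0.811: each vertex is (1-t)·p0[i] + t·p1[i].
  v1: (1-0.811)·(-1.26,3.29) + 0.811·(-1.77,3.67) = (-1.6736,3.5982)
  v2: (1-0.811)·(-4.34,-0.95) + 0.811·(-3.16,-1.23) = (-3.3830,-1.1771)
  v3: (1-0.811)·(2.47,-2.71) + 0.811·(3.06,-4.09) = (2.9485,-3.8292)
  v4: (1-0.811)·(1.93,-1.15) + 0.811·(2.91,-2.4) = (2.7248,-2.1638)
Shoelace sum Σ(x_i·y_{i+1} − x_{i+1}·y_i):
  i=1: -1.6736·-1.1771 − -3.3830·3.5982 = +14.1427 (running +14.1427)
  i=2: -3.3830·-3.8292 − 2.9485·-1.1771 = +16.4248 (running +30.5675)
  i=3: 2.9485·-2.1638 − 2.7248·-3.8292 = +4.0539 (running +34.6214)
  i=4: 2.7248·3.5982 − -1.6736·-2.1638 = +6.1830 (running +40.8043)
Area = |Σ|/2 = |40.8043|/2 = 20.4022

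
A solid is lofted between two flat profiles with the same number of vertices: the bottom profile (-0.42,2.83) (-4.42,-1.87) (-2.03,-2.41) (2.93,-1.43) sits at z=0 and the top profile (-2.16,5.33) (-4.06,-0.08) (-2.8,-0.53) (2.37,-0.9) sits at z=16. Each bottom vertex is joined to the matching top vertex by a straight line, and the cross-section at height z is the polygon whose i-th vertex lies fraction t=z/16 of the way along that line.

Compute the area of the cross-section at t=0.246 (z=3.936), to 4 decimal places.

Area at t=0.246: 19.1181

Cross-section at t=0.246: each vertex is (1-t)·p0[i] + t·p1[i].
  v1: (1-0.246)·(-0.42,2.83) + 0.246·(-2.16,5.33) = (-0.8480,3.4450)
  v2: (1-0.246)·(-4.42,-1.87) + 0.246·(-4.06,-0.08) = (-4.3314,-1.4297)
  v3: (1-0.246)·(-2.03,-2.41) + 0.246·(-2.8,-0.53) = (-2.2194,-1.9475)
  v4: (1-0.246)·(2.93,-1.43) + 0.246·(2.37,-0.9) = (2.7922,-1.2996)
Shoelace sum Σ(x_i·y_{i+1} − x_{i+1}·y_i):
  i=1: -0.8480·-1.4297 − -4.3314·3.4450 = +16.1342 (running +16.1342)
  i=2: -4.3314·-1.9475 − -2.2194·-1.4297 = +5.2626 (running +21.3968)
  i=3: -2.2194·-1.2996 − 2.7922·-1.9475 = +8.3223 (running +29.7191)
  i=4: 2.7922·3.4450 − -0.8480·-1.2996 = +8.5171 (running +38.2363)
Area = |Σ|/2 = |38.2363|/2 = 19.1181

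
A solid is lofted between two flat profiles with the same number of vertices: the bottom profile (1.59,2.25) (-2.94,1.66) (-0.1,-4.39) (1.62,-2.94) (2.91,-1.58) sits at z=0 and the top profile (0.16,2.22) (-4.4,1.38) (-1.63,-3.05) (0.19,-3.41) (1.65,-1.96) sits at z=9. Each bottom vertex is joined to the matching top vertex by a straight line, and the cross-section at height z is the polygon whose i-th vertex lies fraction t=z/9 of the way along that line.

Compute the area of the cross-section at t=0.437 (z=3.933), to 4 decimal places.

Cross-section at t=0.437: each vertex is (1-t)·p0[i] + t·p1[i].
  v1: (1-0.437)·(1.59,2.25) + 0.437·(0.16,2.22) = (0.9651,2.2369)
  v2: (1-0.437)·(-2.94,1.66) + 0.437·(-4.4,1.38) = (-3.5780,1.5376)
  v3: (1-0.437)·(-0.1,-4.39) + 0.437·(-1.63,-3.05) = (-0.7686,-3.8044)
  v4: (1-0.437)·(1.62,-2.94) + 0.437·(0.19,-3.41) = (0.9951,-3.1454)
  v5: (1-0.437)·(2.91,-1.58) + 0.437·(1.65,-1.96) = (2.3594,-1.7461)
Shoelace sum Σ(x_i·y_{i+1} − x_{i+1}·y_i):
  i=1: 0.9651·1.5376 − -3.5780·2.2369 = +9.4876 (running +9.4876)
  i=2: -3.5780·-3.8044 − -0.7686·1.5376 = +14.7941 (running +24.2817)
  i=3: -0.7686·-3.1454 − 0.9951·-3.8044 = +6.2033 (running +30.4851)
  i=4: 0.9951·-1.7461 − 2.3594·-3.1454 = +5.6837 (running +36.1687)
  i=5: 2.3594·2.2369 − 0.9651·-1.7461 = +6.9628 (running +43.1315)
Area = |Σ|/2 = |43.1315|/2 = 21.5658

Area at t=0.437: 21.5658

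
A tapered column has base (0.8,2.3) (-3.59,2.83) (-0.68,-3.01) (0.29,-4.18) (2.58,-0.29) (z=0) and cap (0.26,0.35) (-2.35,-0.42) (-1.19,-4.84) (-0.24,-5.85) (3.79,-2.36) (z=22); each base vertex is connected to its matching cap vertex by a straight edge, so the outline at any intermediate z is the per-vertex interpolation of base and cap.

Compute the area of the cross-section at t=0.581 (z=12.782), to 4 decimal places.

Cross-section at t=0.581: each vertex is (1-t)·p0[i] + t·p1[i].
  v1: (1-0.581)·(0.8,2.3) + 0.581·(0.26,0.35) = (0.4863,1.1670)
  v2: (1-0.581)·(-3.59,2.83) + 0.581·(-2.35,-0.42) = (-2.8696,0.9418)
  v3: (1-0.581)·(-0.68,-3.01) + 0.581·(-1.19,-4.84) = (-0.9763,-4.0732)
  v4: (1-0.581)·(0.29,-4.18) + 0.581·(-0.24,-5.85) = (-0.0179,-5.1503)
  v5: (1-0.581)·(2.58,-0.29) + 0.581·(3.79,-2.36) = (3.2830,-1.4927)
Shoelace sum Σ(x_i·y_{i+1} − x_{i+1}·y_i):
  i=1: 0.4863·0.9418 − -2.8696·1.1670 = +3.8069 (running +3.8069)
  i=2: -2.8696·-4.0732 − -0.9763·0.9418 = +12.6078 (running +16.4147)
  i=3: -0.9763·-5.1503 − -0.0179·-4.0732 = +4.9552 (running +21.3699)
  i=4: -0.0179·-1.4927 − 3.2830·-5.1503 = +16.9352 (running +38.3051)
  i=5: 3.2830·1.1670 − 0.4863·-1.4927 = +4.5573 (running +42.8623)
Area = |Σ|/2 = |42.8623|/2 = 21.4312

Area at t=0.581: 21.4312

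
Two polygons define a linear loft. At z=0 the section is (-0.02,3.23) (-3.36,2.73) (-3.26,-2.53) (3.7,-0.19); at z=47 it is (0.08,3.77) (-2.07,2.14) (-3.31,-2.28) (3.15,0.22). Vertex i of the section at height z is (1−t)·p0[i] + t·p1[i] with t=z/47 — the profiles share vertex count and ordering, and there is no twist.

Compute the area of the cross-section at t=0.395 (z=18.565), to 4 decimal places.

Area at t=0.395: 22.7677

Cross-section at t=0.395: each vertex is (1-t)·p0[i] + t·p1[i].
  v1: (1-0.395)·(-0.02,3.23) + 0.395·(0.08,3.77) = (0.0195,3.4433)
  v2: (1-0.395)·(-3.36,2.73) + 0.395·(-2.07,2.14) = (-2.8504,2.4970)
  v3: (1-0.395)·(-3.26,-2.53) + 0.395·(-3.31,-2.28) = (-3.2797,-2.4312)
  v4: (1-0.395)·(3.7,-0.19) + 0.395·(3.15,0.22) = (3.4828,-0.0280)
Shoelace sum Σ(x_i·y_{i+1} − x_{i+1}·y_i):
  i=1: 0.0195·2.4970 − -2.8504·3.4433 = +9.8636 (running +9.8636)
  i=2: -2.8504·-2.4312 − -3.2797·2.4970 = +15.1195 (running +24.9832)
  i=3: -3.2797·-0.0280 − 3.4828·-2.4312 = +8.5594 (running +33.5426)
  i=4: 3.4828·3.4433 − 0.0195·-0.0280 = +11.9927 (running +45.5353)
Area = |Σ|/2 = |45.5353|/2 = 22.7677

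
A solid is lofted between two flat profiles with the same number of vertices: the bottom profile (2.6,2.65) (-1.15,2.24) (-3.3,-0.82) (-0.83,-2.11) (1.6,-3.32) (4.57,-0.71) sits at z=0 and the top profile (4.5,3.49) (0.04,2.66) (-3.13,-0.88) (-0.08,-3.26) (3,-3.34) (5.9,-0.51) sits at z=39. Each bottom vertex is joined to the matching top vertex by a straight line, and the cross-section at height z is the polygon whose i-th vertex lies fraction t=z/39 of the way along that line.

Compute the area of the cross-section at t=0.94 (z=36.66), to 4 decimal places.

Area at t=0.94: 39.9088

Cross-section at t=0.94: each vertex is (1-t)·p0[i] + t·p1[i].
  v1: (1-0.94)·(2.6,2.65) + 0.94·(4.5,3.49) = (4.3860,3.4396)
  v2: (1-0.94)·(-1.15,2.24) + 0.94·(0.04,2.66) = (-0.0314,2.6348)
  v3: (1-0.94)·(-3.3,-0.82) + 0.94·(-3.13,-0.88) = (-3.1402,-0.8764)
  v4: (1-0.94)·(-0.83,-2.11) + 0.94·(-0.08,-3.26) = (-0.1250,-3.1910)
  v5: (1-0.94)·(1.6,-3.32) + 0.94·(3,-3.34) = (2.9160,-3.3388)
  v6: (1-0.94)·(4.57,-0.71) + 0.94·(5.9,-0.51) = (5.8202,-0.5220)
Shoelace sum Σ(x_i·y_{i+1} − x_{i+1}·y_i):
  i=1: 4.3860·2.6348 − -0.0314·3.4396 = +11.6642 (running +11.6642)
  i=2: -0.0314·-0.8764 − -3.1402·2.6348 = +8.3013 (running +19.9656)
  i=3: -3.1402·-3.1910 − -0.1250·-0.8764 = +9.9108 (running +29.8764)
  i=4: -0.1250·-3.3388 − 2.9160·-3.1910 = +9.7223 (running +39.5987)
  i=5: 2.9160·-0.5220 − 5.8202·-3.3388 = +17.9103 (running +57.5090)
  i=6: 5.8202·3.4396 − 4.3860·-0.5220 = +22.3087 (running +79.8177)
Area = |Σ|/2 = |79.8177|/2 = 39.9088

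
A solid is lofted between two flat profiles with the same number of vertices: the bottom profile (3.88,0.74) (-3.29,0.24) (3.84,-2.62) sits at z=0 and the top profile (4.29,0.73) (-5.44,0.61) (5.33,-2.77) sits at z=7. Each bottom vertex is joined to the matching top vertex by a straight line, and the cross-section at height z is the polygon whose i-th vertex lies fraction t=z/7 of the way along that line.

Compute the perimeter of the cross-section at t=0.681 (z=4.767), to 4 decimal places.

Cross-section at t=0.681: each vertex is (1-t)·p0[i] + t·p1[i].
  v1: (1-0.681)·(3.88,0.74) + 0.681·(4.29,0.73) = (4.1592,0.7332)
  v2: (1-0.681)·(-3.29,0.24) + 0.681·(-5.44,0.61) = (-4.7542,0.4920)
  v3: (1-0.681)·(3.84,-2.62) + 0.681·(5.33,-2.77) = (4.8547,-2.7222)
Perimeter = Σ |v_{i+1} − v_i|:
  edge 1→2: √(-8.9134² + -0.2412²) = 8.9166 (running 8.9166)
  edge 2→3: √(9.6088² + -3.2141²) = 10.1321 (running 19.0488)
  edge 3→1: √(-0.6955² + 3.4553²) = 3.5246 (running 22.5734)
Perimeter = 22.5734

Perimeter at t=0.681: 22.5734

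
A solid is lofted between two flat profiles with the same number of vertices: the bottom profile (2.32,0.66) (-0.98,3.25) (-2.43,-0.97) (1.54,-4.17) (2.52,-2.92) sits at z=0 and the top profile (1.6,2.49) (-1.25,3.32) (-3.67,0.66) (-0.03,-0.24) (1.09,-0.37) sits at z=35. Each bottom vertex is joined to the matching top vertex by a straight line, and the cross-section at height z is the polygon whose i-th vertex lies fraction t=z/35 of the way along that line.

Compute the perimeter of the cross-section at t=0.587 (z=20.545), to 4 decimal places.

Cross-section at t=0.587: each vertex is (1-t)·p0[i] + t·p1[i].
  v1: (1-0.587)·(2.32,0.66) + 0.587·(1.6,2.49) = (1.8974,1.7342)
  v2: (1-0.587)·(-0.98,3.25) + 0.587·(-1.25,3.32) = (-1.1385,3.2911)
  v3: (1-0.587)·(-2.43,-0.97) + 0.587·(-3.67,0.66) = (-3.1579,-0.0132)
  v4: (1-0.587)·(1.54,-4.17) + 0.587·(-0.03,-0.24) = (0.6184,-1.8631)
  v5: (1-0.587)·(2.52,-2.92) + 0.587·(1.09,-0.37) = (1.6806,-1.4232)
Perimeter = Σ |v_{i+1} − v_i|:
  edge 1→2: √(-3.0358² + 1.5569²) = 3.4118 (running 3.4118)
  edge 2→3: √(-2.0194² + -3.3043²) = 3.8725 (running 7.2843)
  edge 3→4: √(3.7763² + -1.8499²) = 4.2051 (running 11.4893)
  edge 4→5: √(1.0622² + 0.4399²) = 1.1497 (running 12.6390)
  edge 5→1: √(0.2168² + 3.1574²) = 3.1648 (running 15.8038)
Perimeter = 15.8038

Perimeter at t=0.587: 15.8038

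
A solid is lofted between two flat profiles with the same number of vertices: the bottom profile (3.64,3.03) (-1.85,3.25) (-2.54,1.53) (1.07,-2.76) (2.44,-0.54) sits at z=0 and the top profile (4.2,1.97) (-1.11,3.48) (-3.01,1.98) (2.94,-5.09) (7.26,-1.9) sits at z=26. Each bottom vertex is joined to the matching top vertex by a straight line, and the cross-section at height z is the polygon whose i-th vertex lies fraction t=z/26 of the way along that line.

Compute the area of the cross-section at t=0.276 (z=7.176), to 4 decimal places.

Cross-section at t=0.276: each vertex is (1-t)·p0[i] + t·p1[i].
  v1: (1-0.276)·(3.64,3.03) + 0.276·(4.2,1.97) = (3.7946,2.7374)
  v2: (1-0.276)·(-1.85,3.25) + 0.276·(-1.11,3.48) = (-1.6458,3.3135)
  v3: (1-0.276)·(-2.54,1.53) + 0.276·(-3.01,1.98) = (-2.6697,1.6542)
  v4: (1-0.276)·(1.07,-2.76) + 0.276·(2.94,-5.09) = (1.5861,-3.4031)
  v5: (1-0.276)·(2.44,-0.54) + 0.276·(7.26,-1.9) = (3.7703,-0.9154)
Shoelace sum Σ(x_i·y_{i+1} − x_{i+1}·y_i):
  i=1: 3.7946·3.3135 − -1.6458·2.7374 = +17.0784 (running +17.0784)
  i=2: -1.6458·1.6542 − -2.6697·3.3135 = +6.1236 (running +23.2020)
  i=3: -2.6697·-3.4031 − 1.5861·1.6542 = +6.4615 (running +29.6635)
  i=4: 1.5861·-0.9154 − 3.7703·-3.4031 = +11.3788 (running +41.0424)
  i=5: 3.7703·2.7374 − 3.7946·-0.9154 = +13.7944 (running +54.8368)
Area = |Σ|/2 = |54.8368|/2 = 27.4184

Area at t=0.276: 27.4184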